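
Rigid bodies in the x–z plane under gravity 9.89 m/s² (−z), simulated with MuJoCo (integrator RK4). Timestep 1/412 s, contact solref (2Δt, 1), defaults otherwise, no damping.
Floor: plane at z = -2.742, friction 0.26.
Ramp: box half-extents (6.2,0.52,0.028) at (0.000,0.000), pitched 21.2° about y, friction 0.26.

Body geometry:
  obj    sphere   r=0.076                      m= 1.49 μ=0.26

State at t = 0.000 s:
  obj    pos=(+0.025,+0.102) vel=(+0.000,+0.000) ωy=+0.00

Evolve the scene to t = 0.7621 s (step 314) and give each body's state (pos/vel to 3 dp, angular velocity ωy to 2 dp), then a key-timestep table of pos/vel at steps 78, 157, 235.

State at t = 0.7621 s:
  obj    pos=(+0.717,-0.166) vel=(+1.815,-0.704) ωy=+25.62

Key-timestep trajectory:
   step    t(s)  obj.x    obj.z    obj.vx   obj.vz 
     78  0.1893   +0.068  +0.085  +0.451  -0.175
    157  0.3811   +0.198  +0.035  +0.908  -0.352
    235  0.5704   +0.412  -0.048  +1.359  -0.527


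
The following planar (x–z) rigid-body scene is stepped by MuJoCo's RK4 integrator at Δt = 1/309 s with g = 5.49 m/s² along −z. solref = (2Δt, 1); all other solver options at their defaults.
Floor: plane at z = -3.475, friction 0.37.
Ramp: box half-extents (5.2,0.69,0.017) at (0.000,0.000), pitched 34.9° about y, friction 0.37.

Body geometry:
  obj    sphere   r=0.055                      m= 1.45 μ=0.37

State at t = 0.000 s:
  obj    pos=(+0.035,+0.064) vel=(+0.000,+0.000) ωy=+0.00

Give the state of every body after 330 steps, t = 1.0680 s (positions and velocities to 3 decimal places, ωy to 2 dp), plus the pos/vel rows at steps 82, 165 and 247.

State at t = 1.0680 s:
  obj    pos=(+1.084,-0.669) vel=(+1.965,-1.371) ωy=+43.56

Key-timestep trajectory:
   step    t(s)  obj.x    obj.z    obj.vx   obj.vz 
     82  0.2654   +0.100  +0.018  +0.488  -0.341
    165  0.5340   +0.297  -0.120  +0.983  -0.686
    247  0.7994   +0.623  -0.347  +1.471  -1.026


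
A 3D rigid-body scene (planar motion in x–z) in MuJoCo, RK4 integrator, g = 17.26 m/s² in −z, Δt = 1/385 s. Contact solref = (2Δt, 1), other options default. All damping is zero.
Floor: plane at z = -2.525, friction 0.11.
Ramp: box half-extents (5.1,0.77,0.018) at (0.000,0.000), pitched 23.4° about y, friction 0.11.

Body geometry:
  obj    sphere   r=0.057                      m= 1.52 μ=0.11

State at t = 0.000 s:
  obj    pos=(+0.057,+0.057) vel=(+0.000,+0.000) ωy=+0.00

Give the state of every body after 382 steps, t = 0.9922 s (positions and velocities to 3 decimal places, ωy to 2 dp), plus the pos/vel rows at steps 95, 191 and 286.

State at t = 0.9922 s:
  obj    pos=(+2.367,-0.942) vel=(+4.656,-2.013) ωy=+75.82

Key-timestep trajectory:
   step    t(s)  obj.x    obj.z    obj.vx   obj.vz 
     95  0.2468   +0.200  -0.005  +1.160  -0.493
    191  0.4961   +0.634  -0.193  +2.330  -1.000
    286  0.7429   +1.352  -0.503  +3.487  -1.503


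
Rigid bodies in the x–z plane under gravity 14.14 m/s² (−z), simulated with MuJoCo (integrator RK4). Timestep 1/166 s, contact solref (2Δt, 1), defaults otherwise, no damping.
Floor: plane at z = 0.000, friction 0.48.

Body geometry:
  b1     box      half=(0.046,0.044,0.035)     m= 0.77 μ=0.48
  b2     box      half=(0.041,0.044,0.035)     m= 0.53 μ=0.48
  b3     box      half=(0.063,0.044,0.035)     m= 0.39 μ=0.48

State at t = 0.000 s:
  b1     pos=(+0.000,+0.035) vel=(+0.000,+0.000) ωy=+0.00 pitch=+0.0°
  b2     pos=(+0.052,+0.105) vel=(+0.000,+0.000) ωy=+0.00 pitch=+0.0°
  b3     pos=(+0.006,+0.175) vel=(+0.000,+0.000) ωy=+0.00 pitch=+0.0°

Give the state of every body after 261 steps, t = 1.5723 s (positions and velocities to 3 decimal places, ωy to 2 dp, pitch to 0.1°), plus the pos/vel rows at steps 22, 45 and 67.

State at t = 1.5723 s:
  b1     pos=(+0.000,+0.035) vel=(+0.000,+0.000) ωy=+0.00 pitch=+0.0°
  b2     pos=(+0.095,+0.041) vel=(+0.000,+0.000) ωy=+0.00 pitch=+90.0°
  b3     pos=(-0.142,+0.035) vel=(+0.000,+0.000) ωy=+0.00 pitch=+180.0°

Key-timestep trajectory:
   step    t(s)  b1.x    b1.z    b1.vx   b1.vz   b2.x    b2.z    b2.vx   b2.vz   b3.x    b3.z    b3.vx   b3.vz 
     22  0.1325   +0.000  +0.035  +0.000  +0.000   +0.052  +0.105  +0.001  +0.000   -0.003  +0.172  -0.161  -0.064
     45  0.2711   +0.000  +0.035  +0.000  +0.000   +0.057  +0.104  +0.121  -0.055   -0.045  +0.138  -0.493  -0.112
     67  0.4036   +0.000  +0.035  +0.000  +0.000   +0.091  +0.055  +0.312  -1.080   -0.122  +0.070  -0.615  -1.267


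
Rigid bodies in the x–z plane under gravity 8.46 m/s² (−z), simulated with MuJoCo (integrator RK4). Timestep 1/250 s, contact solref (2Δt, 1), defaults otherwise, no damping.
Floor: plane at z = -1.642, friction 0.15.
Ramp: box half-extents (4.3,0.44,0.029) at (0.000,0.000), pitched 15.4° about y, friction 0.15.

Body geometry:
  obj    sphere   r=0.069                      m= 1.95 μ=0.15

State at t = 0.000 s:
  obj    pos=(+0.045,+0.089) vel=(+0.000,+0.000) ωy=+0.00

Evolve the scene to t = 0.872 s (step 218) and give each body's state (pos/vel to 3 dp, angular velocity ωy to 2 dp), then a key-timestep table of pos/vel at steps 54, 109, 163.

State at t = 0.872 s:
  obj    pos=(+0.633,-0.073) vel=(+1.349,-0.372) ωy=+20.28

Key-timestep trajectory:
   step    t(s)  obj.x    obj.z    obj.vx   obj.vz 
     54  0.2160   +0.081  +0.079  +0.334  -0.092
    109  0.4360   +0.192  +0.049  +0.675  -0.186
    163  0.6520   +0.374  -0.001  +1.009  -0.278


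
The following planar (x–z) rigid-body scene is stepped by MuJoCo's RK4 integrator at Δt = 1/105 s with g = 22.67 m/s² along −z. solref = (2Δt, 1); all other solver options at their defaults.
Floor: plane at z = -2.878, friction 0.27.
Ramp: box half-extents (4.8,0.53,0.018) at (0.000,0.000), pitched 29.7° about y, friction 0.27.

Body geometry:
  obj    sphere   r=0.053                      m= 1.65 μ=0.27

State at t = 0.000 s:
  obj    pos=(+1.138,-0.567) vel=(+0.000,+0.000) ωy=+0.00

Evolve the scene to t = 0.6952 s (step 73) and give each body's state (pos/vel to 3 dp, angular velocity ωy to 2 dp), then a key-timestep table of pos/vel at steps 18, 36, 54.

State at t = 0.6952 s:
  obj    pos=(+2.822,-1.528) vel=(+4.845,-2.764) ωy=+105.18

Key-timestep trajectory:
   step    t(s)  obj.x    obj.z    obj.vx   obj.vz 
     18  0.1714   +1.240  -0.626  +1.195  -0.681
     36  0.3429   +1.548  -0.801  +2.390  -1.363
     54  0.5143   +2.060  -1.093  +3.584  -2.044


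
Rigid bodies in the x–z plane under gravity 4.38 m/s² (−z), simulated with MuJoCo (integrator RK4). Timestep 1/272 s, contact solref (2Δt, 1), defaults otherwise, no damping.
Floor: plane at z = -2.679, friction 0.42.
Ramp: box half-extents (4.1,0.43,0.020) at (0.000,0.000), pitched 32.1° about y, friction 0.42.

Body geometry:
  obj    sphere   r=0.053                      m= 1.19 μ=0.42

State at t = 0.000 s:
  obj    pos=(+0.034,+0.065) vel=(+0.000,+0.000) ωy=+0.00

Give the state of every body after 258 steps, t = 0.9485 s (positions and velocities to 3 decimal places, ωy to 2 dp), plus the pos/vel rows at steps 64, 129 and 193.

State at t = 0.9485 s:
  obj    pos=(+0.668,-0.333) vel=(+1.336,-0.838) ωy=+29.75

Key-timestep trajectory:
   step    t(s)  obj.x    obj.z    obj.vx   obj.vz 
     64  0.2353   +0.073  +0.040  +0.331  -0.208
    129  0.4743   +0.192  -0.035  +0.668  -0.419
    193  0.7096   +0.389  -0.158  +0.999  -0.627


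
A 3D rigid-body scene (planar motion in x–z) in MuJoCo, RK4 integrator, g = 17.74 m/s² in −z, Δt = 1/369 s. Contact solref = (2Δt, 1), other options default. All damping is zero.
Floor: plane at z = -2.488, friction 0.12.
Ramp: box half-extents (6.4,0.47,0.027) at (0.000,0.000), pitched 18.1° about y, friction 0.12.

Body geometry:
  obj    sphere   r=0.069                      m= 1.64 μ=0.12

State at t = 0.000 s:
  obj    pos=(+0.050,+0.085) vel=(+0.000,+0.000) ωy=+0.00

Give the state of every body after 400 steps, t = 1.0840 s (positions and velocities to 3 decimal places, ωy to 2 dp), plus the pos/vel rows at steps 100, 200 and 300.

State at t = 1.0840 s:
  obj    pos=(+2.249,-0.634) vel=(+4.056,-1.326) ωy=+61.84

Key-timestep trajectory:
   step    t(s)  obj.x    obj.z    obj.vx   obj.vz 
    100  0.2710   +0.187  +0.040  +1.014  -0.332
    200  0.5420   +0.600  -0.095  +2.028  -0.663
    300  0.8130   +1.287  -0.320  +3.042  -0.994


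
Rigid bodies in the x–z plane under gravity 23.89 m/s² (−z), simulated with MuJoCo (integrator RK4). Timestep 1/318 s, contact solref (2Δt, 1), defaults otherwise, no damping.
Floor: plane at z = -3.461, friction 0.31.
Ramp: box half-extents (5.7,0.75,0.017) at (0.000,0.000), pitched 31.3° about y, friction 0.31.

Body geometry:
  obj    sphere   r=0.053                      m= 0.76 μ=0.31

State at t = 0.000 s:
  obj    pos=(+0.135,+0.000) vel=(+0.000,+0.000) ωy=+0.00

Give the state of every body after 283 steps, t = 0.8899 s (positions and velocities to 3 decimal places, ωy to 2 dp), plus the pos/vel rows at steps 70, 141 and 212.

State at t = 0.8899 s:
  obj    pos=(+3.135,-1.824) vel=(+6.741,-4.099) ωy=+148.84

Key-timestep trajectory:
   step    t(s)  obj.x    obj.z    obj.vx   obj.vz 
     70  0.2201   +0.319  -0.112  +1.668  -1.014
    141  0.4434   +0.880  -0.453  +3.359  -2.042
    212  0.6667   +1.818  -1.024  +5.050  -3.071


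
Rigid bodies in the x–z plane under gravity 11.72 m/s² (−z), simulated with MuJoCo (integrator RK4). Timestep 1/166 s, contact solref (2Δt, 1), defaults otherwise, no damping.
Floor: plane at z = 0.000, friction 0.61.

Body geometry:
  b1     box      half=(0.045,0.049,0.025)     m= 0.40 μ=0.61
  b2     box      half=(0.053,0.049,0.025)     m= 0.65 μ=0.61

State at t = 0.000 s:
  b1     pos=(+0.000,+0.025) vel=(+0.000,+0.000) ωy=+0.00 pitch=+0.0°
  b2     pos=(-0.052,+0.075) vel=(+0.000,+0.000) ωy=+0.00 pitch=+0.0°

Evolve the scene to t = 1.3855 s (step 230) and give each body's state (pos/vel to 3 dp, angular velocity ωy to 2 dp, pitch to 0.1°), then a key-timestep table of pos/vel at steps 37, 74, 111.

State at t = 1.3855 s:
  b1     pos=(+0.000,+0.025) vel=(+0.000,+0.000) ωy=+0.00 pitch=+0.0°
  b2     pos=(-0.104,+0.053) vel=(+0.000,+0.000) ωy=+0.00 pitch=-90.0°

Key-timestep trajectory:
   step    t(s)  b1.x    b1.z    b1.vx   b1.vz   b2.x    b2.z    b2.vx   b2.vz 
     37  0.2229   +0.000  +0.025  +0.000  +0.000   -0.083  +0.058  -0.252  +0.013
     74  0.4458   +0.000  +0.025  +0.000  +0.000   -0.117  +0.057  +0.057  -0.012
    111  0.6687   +0.000  +0.025  +0.000  +0.000   -0.105  +0.053  -0.107  +0.024


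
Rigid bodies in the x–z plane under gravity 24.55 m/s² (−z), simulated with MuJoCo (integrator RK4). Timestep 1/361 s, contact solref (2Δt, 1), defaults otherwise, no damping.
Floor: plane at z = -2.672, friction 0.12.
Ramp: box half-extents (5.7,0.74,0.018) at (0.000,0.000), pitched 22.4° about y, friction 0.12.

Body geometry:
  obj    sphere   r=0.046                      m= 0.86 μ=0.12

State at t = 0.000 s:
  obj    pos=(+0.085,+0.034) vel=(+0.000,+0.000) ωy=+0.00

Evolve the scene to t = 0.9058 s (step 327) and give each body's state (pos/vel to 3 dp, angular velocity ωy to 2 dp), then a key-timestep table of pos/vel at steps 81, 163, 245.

State at t = 0.9058 s:
  obj    pos=(+2.620,-1.011) vel=(+5.597,-2.307) ωy=+131.56

Key-timestep trajectory:
   step    t(s)  obj.x    obj.z    obj.vx   obj.vz 
     81  0.2244   +0.241  -0.030  +1.387  -0.572
    163  0.4515   +0.715  -0.225  +2.790  -1.150
    245  0.6787   +1.508  -0.552  +4.193  -1.728


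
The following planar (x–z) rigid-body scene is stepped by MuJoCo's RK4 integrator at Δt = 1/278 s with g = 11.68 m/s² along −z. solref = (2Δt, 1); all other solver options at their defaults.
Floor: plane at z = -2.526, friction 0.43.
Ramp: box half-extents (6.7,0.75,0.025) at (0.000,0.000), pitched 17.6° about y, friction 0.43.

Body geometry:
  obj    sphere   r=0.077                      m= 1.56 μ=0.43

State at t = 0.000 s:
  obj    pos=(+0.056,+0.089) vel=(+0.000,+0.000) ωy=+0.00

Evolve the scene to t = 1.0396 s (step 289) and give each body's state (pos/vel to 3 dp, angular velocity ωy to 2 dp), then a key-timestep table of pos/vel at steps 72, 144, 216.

State at t = 1.0396 s:
  obj    pos=(+1.355,-0.323) vel=(+2.500,-0.793) ωy=+34.05

Key-timestep trajectory:
   step    t(s)  obj.x    obj.z    obj.vx   obj.vz 
     72  0.2590   +0.137  +0.064  +0.623  -0.198
    144  0.5180   +0.379  -0.013  +1.246  -0.395
    216  0.7770   +0.782  -0.141  +1.868  -0.593


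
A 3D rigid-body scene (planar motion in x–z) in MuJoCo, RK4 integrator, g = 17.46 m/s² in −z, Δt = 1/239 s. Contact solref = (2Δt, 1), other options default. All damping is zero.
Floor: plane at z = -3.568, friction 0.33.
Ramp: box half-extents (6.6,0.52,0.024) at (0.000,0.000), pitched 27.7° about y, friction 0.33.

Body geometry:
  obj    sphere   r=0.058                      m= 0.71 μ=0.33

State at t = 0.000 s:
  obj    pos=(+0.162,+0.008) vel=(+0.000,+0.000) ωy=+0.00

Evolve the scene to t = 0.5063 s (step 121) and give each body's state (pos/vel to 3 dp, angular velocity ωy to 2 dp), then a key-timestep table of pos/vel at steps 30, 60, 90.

State at t = 0.5063 s:
  obj    pos=(+0.820,-0.338) vel=(+2.599,-1.364) ωy=+50.59

Key-timestep trajectory:
   step    t(s)  obj.x    obj.z    obj.vx   obj.vz 
     30  0.1255   +0.202  -0.014  +0.644  -0.338
     60  0.2510   +0.324  -0.077  +1.289  -0.677
     90  0.3766   +0.526  -0.184  +1.933  -1.015


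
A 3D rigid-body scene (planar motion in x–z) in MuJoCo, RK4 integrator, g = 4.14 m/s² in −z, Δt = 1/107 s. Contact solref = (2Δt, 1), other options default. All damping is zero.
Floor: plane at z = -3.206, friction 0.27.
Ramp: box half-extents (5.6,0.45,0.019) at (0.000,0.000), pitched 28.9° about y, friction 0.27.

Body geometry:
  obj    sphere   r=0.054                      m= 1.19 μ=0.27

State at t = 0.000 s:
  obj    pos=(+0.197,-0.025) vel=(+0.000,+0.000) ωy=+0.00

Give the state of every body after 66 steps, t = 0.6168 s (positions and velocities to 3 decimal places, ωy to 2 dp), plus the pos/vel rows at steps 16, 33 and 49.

State at t = 0.6168 s:
  obj    pos=(+0.435,-0.157) vel=(+0.772,-0.426) ωy=+16.31

Key-timestep trajectory:
   step    t(s)  obj.x    obj.z    obj.vx   obj.vz 
     16  0.1495   +0.211  -0.033  +0.187  -0.103
     33  0.3084   +0.256  -0.058  +0.386  -0.213
     49  0.4579   +0.328  -0.098  +0.573  -0.316


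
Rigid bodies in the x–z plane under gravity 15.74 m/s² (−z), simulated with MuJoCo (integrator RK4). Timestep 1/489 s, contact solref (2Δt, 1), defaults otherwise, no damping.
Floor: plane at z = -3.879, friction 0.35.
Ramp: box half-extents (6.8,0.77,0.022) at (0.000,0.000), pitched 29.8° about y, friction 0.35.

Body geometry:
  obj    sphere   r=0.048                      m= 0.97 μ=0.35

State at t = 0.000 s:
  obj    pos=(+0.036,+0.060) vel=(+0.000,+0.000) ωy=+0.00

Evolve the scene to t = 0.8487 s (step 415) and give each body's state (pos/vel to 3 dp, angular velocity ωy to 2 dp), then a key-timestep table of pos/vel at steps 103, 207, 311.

State at t = 0.8487 s:
  obj    pos=(+1.782,-0.940) vel=(+4.115,-2.357) ωy=+98.78

Key-timestep trajectory:
   step    t(s)  obj.x    obj.z    obj.vx   obj.vz 
    103  0.2106   +0.144  -0.002  +1.021  -0.585
    207  0.4233   +0.470  -0.189  +2.053  -1.176
    311  0.6360   +1.017  -0.502  +3.084  -1.766


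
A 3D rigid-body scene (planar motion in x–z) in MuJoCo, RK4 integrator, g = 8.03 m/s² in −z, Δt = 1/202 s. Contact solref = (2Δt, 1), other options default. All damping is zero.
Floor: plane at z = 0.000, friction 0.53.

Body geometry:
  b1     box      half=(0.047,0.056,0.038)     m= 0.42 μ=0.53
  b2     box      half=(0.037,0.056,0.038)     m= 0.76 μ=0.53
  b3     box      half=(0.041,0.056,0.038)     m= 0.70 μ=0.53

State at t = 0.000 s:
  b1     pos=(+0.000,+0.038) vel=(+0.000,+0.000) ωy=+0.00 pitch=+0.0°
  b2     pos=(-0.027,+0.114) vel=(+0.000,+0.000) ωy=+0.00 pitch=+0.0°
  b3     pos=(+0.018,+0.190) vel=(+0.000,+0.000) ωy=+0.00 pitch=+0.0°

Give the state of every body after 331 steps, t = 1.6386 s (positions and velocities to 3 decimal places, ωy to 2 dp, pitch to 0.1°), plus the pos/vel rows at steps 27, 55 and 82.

State at t = 1.6386 s:
  b1     pos=(+0.000,+0.038) vel=(+0.000,+0.000) ωy=+0.00 pitch=+0.0°
  b2     pos=(-0.027,+0.114) vel=(+0.000,+0.000) ωy=+0.00 pitch=+0.0°
  b3     pos=(+0.120,+0.038) vel=(+0.000,+0.000) ωy=+0.00 pitch=+180.0°

Key-timestep trajectory:
   step    t(s)  b1.x    b1.z    b1.vx   b1.vz   b2.x    b2.z    b2.vx   b2.vz   b3.x    b3.z    b3.vx   b3.vz 
     27  0.1337   +0.000  +0.038  -0.001  +0.000   -0.027  +0.114  -0.001  +0.000   +0.028  +0.186  +0.162  -0.085
     55  0.2723   +0.000  +0.038  +0.000  +0.000   -0.027  +0.114  +0.000  +0.000   +0.059  +0.132  +0.246  -0.873
     82  0.4059   +0.000  +0.038  +0.000  +0.000   -0.027  +0.114  +0.000  +0.000   +0.125  +0.046  +0.535  -1.048


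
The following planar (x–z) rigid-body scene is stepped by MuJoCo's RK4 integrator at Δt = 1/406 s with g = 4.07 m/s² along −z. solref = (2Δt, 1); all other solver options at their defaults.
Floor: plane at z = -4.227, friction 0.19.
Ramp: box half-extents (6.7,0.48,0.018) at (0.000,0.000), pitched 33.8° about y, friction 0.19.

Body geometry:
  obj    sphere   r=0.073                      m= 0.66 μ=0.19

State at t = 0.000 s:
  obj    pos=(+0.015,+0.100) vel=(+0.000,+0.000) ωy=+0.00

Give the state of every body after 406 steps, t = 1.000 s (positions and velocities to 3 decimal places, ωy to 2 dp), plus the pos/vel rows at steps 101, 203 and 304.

State at t = 1.000 s:
  obj    pos=(+0.690,-0.353) vel=(+1.349,-0.904) ωy=+21.93

Key-timestep trajectory:
   step    t(s)  obj.x    obj.z    obj.vx   obj.vz 
    101  0.2488   +0.057  +0.071  +0.337  -0.225
    203  0.5000   +0.184  -0.014  +0.676  -0.451
    304  0.7488   +0.394  -0.154  +1.011  -0.675


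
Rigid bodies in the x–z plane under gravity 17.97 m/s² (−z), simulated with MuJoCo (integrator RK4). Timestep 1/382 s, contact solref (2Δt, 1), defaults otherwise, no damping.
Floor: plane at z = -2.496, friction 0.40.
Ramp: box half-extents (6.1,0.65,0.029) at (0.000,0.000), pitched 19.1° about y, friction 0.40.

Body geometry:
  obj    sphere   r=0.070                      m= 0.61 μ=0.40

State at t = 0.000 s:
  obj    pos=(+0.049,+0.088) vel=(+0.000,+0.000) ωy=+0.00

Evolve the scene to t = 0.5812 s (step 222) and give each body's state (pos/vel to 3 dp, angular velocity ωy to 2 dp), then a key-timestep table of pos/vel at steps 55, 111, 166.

State at t = 0.5812 s:
  obj    pos=(+0.719,-0.144) vel=(+2.307,-0.799) ωy=+34.86

Key-timestep trajectory:
   step    t(s)  obj.x    obj.z    obj.vx   obj.vz 
     55  0.1440   +0.090  +0.074  +0.572  -0.198
    111  0.2906   +0.217  +0.030  +1.153  -0.399
    166  0.4346   +0.424  -0.042  +1.725  -0.597


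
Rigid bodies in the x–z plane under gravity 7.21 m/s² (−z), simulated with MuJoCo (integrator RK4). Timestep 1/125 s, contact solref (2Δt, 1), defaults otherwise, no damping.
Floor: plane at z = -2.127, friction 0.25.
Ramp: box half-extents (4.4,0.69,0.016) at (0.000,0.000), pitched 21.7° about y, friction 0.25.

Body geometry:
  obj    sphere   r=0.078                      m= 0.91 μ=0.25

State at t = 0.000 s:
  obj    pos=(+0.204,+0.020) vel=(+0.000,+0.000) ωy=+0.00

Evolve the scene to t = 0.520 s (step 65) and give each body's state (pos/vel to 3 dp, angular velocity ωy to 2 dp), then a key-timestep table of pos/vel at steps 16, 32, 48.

State at t = 0.520 s:
  obj    pos=(+0.443,-0.075) vel=(+0.920,-0.366) ωy=+12.69

Key-timestep trajectory:
   step    t(s)  obj.x    obj.z    obj.vx   obj.vz 
     16  0.1280   +0.219  +0.014  +0.227  -0.090
     32  0.2560   +0.262  -0.003  +0.453  -0.180
     48  0.3840   +0.335  -0.032  +0.680  -0.270


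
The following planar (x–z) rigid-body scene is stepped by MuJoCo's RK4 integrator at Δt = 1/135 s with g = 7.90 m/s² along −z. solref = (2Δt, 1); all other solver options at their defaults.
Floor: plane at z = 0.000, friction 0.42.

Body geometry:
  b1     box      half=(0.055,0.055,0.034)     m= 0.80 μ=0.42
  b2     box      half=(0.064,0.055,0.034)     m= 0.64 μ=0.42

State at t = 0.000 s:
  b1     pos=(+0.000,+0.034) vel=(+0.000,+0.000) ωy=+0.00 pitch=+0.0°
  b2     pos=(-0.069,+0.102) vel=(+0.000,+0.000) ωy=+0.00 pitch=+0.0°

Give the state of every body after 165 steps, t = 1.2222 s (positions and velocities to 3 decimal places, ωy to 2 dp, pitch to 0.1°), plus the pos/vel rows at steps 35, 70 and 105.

State at t = 1.2222 s:
  b1     pos=(+0.000,+0.034) vel=(+0.000,+0.000) ωy=+0.00 pitch=+0.0°
  b2     pos=(-0.135,+0.064) vel=(+0.000,+0.000) ωy=+0.00 pitch=-90.0°

Key-timestep trajectory:
   step    t(s)  b1.x    b1.z    b1.vx   b1.vz   b2.x    b2.z    b2.vx   b2.vz 
     35  0.2593   +0.000  +0.034  +0.000  +0.000   -0.107  +0.071  -0.266  +0.019
     70  0.5185   +0.000  +0.034  +0.000  +0.000   -0.151  +0.070  +0.030  -0.008
    105  0.7778   +0.000  +0.034  +0.000  +0.000   -0.132  +0.065  -0.113  -0.080


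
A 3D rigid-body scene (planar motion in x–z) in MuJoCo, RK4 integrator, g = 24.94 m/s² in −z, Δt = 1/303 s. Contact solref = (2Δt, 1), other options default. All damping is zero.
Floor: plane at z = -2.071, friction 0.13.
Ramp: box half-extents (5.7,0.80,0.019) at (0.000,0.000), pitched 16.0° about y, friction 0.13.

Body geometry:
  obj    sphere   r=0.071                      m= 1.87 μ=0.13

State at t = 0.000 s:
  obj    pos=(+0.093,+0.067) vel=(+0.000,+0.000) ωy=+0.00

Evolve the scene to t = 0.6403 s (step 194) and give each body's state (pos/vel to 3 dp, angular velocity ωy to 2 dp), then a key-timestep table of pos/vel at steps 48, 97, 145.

State at t = 0.6403 s:
  obj    pos=(+1.061,-0.211) vel=(+3.022,-0.867) ωy=+44.27

Key-timestep trajectory:
   step    t(s)  obj.x    obj.z    obj.vx   obj.vz 
     48  0.1584   +0.152  +0.050  +0.748  -0.214
     97  0.3201   +0.335  -0.002  +1.511  -0.433
    145  0.4785   +0.634  -0.088  +2.259  -0.648


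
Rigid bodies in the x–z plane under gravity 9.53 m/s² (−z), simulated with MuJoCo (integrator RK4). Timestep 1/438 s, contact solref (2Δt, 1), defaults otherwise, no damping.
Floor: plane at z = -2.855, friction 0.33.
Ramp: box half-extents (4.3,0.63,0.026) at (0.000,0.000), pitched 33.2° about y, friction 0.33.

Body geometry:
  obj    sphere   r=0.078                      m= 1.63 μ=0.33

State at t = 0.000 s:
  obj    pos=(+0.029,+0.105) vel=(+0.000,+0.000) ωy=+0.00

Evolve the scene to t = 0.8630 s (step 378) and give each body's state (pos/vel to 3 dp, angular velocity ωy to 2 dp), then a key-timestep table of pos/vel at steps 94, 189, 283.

State at t = 0.8630 s:
  obj    pos=(+1.191,-0.655) vel=(+2.692,-1.761) ωy=+41.24

Key-timestep trajectory:
   step    t(s)  obj.x    obj.z    obj.vx   obj.vz 
     94  0.2146   +0.101  +0.058  +0.669  -0.438
    189  0.4315   +0.320  -0.085  +1.346  -0.881
    283  0.6461   +0.680  -0.321  +2.015  -1.319


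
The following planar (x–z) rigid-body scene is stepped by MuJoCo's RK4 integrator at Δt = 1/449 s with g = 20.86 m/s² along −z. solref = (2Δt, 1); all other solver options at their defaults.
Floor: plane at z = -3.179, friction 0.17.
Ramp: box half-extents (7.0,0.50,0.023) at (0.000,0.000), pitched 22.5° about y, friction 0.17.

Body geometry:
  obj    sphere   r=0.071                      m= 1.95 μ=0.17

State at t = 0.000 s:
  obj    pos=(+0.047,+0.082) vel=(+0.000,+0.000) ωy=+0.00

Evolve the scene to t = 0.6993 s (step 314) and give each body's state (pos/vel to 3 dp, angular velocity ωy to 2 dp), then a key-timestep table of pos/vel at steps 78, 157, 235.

State at t = 0.6993 s:
  obj    pos=(+1.335,-0.451) vel=(+3.684,-1.526) ωy=+56.15

Key-timestep trajectory:
   step    t(s)  obj.x    obj.z    obj.vx   obj.vz 
     78  0.1737   +0.127  +0.049  +0.915  -0.379
    157  0.3497   +0.369  -0.051  +1.842  -0.763
    235  0.5234   +0.769  -0.217  +2.757  -1.142


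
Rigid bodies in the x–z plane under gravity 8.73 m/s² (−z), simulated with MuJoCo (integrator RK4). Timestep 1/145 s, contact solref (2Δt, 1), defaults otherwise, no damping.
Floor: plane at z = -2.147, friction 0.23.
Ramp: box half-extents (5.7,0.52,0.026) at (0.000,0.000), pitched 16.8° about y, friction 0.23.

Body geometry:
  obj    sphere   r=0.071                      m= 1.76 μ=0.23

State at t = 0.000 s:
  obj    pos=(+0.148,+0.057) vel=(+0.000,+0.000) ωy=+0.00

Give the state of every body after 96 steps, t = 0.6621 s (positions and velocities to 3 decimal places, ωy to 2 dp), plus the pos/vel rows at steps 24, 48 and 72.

State at t = 0.6621 s:
  obj    pos=(+0.526,-0.058) vel=(+1.142,-0.345) ωy=+16.80

Key-timestep trajectory:
   step    t(s)  obj.x    obj.z    obj.vx   obj.vz 
     24  0.1655   +0.172  +0.050  +0.286  -0.086
     48  0.3310   +0.243  +0.028  +0.571  -0.172
     72  0.4966   +0.361  -0.008  +0.857  -0.259


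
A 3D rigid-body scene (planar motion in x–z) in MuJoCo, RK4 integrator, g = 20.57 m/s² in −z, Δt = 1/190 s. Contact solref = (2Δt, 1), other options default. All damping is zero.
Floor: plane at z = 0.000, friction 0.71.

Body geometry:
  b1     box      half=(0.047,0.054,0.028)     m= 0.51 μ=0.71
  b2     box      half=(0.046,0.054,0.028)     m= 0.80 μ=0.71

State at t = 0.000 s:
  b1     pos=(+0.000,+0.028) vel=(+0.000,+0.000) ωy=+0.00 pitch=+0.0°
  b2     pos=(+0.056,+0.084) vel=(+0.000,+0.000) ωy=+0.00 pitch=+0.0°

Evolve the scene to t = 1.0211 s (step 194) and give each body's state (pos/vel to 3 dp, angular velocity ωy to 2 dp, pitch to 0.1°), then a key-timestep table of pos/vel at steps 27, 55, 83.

State at t = 1.0211 s:
  b1     pos=(+0.000,+0.028) vel=(+0.000,+0.000) ωy=+0.00 pitch=+0.0°
  b2     pos=(+0.175,+0.028) vel=(+0.000,+0.000) ωy=+0.00 pitch=+180.0°

Key-timestep trajectory:
   step    t(s)  b1.x    b1.z    b1.vx   b1.vz   b2.x    b2.z    b2.vx   b2.vz 
     27  0.1421   +0.000  +0.028  +0.000  +0.000   +0.086  +0.049  +0.587  -0.122
     55  0.2895   +0.000  +0.028  +0.000  +0.000   +0.125  +0.054  +0.093  +0.003
     83  0.4368   +0.000  +0.028  +0.000  +0.000   +0.151  +0.048  +0.393  -0.179


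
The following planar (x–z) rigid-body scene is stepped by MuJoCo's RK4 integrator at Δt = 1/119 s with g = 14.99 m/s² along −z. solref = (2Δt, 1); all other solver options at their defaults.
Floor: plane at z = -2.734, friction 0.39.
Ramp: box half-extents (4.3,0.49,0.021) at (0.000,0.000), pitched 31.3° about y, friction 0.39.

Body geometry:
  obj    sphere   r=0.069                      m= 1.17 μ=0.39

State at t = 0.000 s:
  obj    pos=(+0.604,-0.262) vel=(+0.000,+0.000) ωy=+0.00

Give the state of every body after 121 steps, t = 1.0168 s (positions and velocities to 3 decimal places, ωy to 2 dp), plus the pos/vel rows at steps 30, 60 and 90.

State at t = 1.0168 s:
  obj    pos=(+3.061,-1.756) vel=(+4.833,-2.938) ωy=+81.96

Key-timestep trajectory:
   step    t(s)  obj.x    obj.z    obj.vx   obj.vz 
     30  0.2521   +0.755  -0.354  +1.199  -0.729
     60  0.5042   +1.208  -0.629  +2.397  -1.457
     90  0.7563   +1.964  -1.089  +3.595  -2.186


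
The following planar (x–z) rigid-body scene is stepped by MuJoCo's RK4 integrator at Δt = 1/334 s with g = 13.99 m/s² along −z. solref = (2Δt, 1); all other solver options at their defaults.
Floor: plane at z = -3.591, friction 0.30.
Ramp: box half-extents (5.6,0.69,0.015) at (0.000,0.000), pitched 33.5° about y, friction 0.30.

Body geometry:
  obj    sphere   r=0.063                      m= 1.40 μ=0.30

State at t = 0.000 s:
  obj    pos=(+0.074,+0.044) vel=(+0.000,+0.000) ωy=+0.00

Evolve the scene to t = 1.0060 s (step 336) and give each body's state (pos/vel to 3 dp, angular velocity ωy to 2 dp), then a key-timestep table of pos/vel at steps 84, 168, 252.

State at t = 1.0060 s:
  obj    pos=(+2.402,-1.496) vel=(+4.627,-3.063) ωy=+88.06

Key-timestep trajectory:
   step    t(s)  obj.x    obj.z    obj.vx   obj.vz 
     84  0.2515   +0.220  -0.052  +1.157  -0.766
    168  0.5030   +0.656  -0.341  +2.314  -1.531
    252  0.7545   +1.383  -0.822  +3.470  -2.297


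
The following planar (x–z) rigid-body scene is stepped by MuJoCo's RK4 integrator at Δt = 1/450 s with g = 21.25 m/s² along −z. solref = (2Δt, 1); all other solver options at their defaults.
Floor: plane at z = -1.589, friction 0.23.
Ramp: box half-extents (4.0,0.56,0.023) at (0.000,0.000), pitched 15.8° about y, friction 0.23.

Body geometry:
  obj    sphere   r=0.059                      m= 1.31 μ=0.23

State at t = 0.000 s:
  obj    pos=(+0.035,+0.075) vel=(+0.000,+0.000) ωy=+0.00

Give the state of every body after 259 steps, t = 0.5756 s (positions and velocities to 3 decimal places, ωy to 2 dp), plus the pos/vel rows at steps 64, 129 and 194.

State at t = 0.5756 s:
  obj    pos=(+0.694,-0.111) vel=(+2.289,-0.648) ωy=+40.31

Key-timestep trajectory:
   step    t(s)  obj.x    obj.z    obj.vx   obj.vz 
     64  0.1422   +0.075  +0.064  +0.566  -0.160
    129  0.2867   +0.199  +0.029  +1.140  -0.323
    194  0.4311   +0.405  -0.029  +1.714  -0.485


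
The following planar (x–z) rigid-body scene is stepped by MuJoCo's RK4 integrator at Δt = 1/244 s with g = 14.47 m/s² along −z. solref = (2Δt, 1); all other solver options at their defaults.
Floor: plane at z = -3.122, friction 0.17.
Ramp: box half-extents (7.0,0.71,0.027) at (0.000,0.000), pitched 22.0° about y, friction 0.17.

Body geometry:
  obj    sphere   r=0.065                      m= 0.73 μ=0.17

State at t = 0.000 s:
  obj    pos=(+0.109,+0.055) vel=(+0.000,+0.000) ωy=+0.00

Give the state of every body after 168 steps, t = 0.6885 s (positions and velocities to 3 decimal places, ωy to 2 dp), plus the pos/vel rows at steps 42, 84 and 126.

State at t = 0.6885 s:
  obj    pos=(+0.960,-0.289) vel=(+2.472,-0.999) ωy=+41.00

Key-timestep trajectory:
   step    t(s)  obj.x    obj.z    obj.vx   obj.vz 
     42  0.1721   +0.162  +0.034  +0.618  -0.250
     84  0.3443   +0.322  -0.031  +1.236  -0.499
    126  0.5164   +0.588  -0.138  +1.854  -0.749


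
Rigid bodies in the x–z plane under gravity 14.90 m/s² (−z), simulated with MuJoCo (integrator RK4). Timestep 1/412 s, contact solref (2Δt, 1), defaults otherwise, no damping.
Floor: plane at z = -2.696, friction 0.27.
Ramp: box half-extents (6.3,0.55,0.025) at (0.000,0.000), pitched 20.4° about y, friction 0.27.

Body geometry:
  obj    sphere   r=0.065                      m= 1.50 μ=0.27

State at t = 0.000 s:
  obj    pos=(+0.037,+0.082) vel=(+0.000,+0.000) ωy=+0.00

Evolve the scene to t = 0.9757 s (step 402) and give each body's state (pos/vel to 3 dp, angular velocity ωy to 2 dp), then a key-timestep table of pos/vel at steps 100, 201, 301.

State at t = 0.9757 s:
  obj    pos=(+1.692,-0.533) vel=(+3.393,-1.262) ωy=+55.68

Key-timestep trajectory:
   step    t(s)  obj.x    obj.z    obj.vx   obj.vz 
    100  0.2427   +0.140  +0.044  +0.844  -0.314
    201  0.4879   +0.451  -0.072  +1.696  -0.631
    301  0.7306   +0.965  -0.263  +2.540  -0.945


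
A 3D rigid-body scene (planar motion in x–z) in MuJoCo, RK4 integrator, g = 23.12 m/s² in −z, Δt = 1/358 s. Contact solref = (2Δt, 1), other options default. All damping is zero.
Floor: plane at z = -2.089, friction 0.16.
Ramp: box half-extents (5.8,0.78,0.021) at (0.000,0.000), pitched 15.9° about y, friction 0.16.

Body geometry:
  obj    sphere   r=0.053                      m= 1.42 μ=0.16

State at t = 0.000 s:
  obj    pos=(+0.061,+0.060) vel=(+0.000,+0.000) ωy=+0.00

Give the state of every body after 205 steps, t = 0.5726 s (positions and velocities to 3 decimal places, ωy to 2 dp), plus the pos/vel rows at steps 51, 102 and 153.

State at t = 0.5726 s:
  obj    pos=(+0.774,-0.144) vel=(+2.492,-0.710) ωy=+48.87

Key-timestep trajectory:
   step    t(s)  obj.x    obj.z    obj.vx   obj.vz 
     51  0.1425   +0.105  +0.047  +0.620  -0.177
    102  0.2849   +0.238  +0.009  +1.240  -0.353
    153  0.4274   +0.458  -0.054  +1.860  -0.530


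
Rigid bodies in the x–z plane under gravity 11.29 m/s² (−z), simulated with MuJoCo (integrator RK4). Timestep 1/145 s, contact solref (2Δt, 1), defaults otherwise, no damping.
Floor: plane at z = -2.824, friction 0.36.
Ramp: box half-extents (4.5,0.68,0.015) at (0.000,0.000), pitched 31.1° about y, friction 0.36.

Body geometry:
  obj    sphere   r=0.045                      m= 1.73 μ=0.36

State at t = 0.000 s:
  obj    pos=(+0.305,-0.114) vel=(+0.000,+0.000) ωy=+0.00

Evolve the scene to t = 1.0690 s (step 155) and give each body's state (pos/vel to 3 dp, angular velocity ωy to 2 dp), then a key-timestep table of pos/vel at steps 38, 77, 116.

State at t = 1.0690 s:
  obj    pos=(+2.343,-1.343) vel=(+3.813,-2.300) ωy=+98.93

Key-timestep trajectory:
   step    t(s)  obj.x    obj.z    obj.vx   obj.vz 
     38  0.2621   +0.428  -0.188  +0.935  -0.564
     77  0.5310   +0.808  -0.417  +1.894  -1.143
    116  0.8000   +1.447  -0.803  +2.853  -1.721


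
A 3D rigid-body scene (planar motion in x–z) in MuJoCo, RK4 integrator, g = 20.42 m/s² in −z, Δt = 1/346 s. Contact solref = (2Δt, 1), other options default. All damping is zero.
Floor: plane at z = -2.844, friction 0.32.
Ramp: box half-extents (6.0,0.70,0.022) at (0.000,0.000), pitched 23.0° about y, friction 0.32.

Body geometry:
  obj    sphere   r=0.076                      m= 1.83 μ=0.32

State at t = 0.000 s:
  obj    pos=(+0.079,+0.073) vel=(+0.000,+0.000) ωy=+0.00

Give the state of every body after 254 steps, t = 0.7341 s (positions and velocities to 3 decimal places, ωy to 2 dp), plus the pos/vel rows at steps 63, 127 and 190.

State at t = 0.7341 s:
  obj    pos=(+1.493,-0.527) vel=(+3.851,-1.635) ωy=+55.04

Key-timestep trajectory:
   step    t(s)  obj.x    obj.z    obj.vx   obj.vz 
     63  0.1821   +0.166  +0.036  +0.955  -0.406
    127  0.3671   +0.432  -0.077  +1.926  -0.817
    190  0.5491   +0.870  -0.263  +2.881  -1.223


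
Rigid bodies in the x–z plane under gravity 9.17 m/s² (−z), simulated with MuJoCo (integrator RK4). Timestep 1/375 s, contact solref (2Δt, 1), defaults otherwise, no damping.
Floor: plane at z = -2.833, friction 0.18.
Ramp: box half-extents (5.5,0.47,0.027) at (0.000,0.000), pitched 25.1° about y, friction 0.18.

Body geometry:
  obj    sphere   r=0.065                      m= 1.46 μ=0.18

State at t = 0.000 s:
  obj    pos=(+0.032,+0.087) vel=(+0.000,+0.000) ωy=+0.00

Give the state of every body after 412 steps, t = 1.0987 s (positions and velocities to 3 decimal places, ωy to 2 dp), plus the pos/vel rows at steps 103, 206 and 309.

State at t = 1.0987 s:
  obj    pos=(+1.551,-0.625) vel=(+2.765,-1.295) ωy=+46.96

Key-timestep trajectory:
   step    t(s)  obj.x    obj.z    obj.vx   obj.vz 
    103  0.2747   +0.127  +0.042  +0.691  -0.324
    206  0.5493   +0.412  -0.091  +1.382  -0.648
    309  0.8240   +0.886  -0.314  +2.073  -0.971


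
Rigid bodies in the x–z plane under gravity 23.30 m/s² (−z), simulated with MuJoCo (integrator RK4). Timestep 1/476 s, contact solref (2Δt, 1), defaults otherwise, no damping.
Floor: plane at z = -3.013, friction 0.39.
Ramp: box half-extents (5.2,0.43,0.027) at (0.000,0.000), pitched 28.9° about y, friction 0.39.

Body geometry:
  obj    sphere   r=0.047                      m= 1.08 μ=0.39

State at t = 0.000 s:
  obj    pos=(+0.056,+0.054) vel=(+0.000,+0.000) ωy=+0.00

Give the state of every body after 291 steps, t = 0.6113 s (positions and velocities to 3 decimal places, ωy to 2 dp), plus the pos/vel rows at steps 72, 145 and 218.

State at t = 0.6113 s:
  obj    pos=(+1.372,-0.673) vel=(+4.305,-2.376) ωy=+104.61

Key-timestep trajectory:
   step    t(s)  obj.x    obj.z    obj.vx   obj.vz 
     72  0.1513   +0.136  +0.009  +1.065  -0.588
    145  0.3046   +0.383  -0.127  +2.145  -1.184
    218  0.4580   +0.794  -0.354  +3.225  -1.780


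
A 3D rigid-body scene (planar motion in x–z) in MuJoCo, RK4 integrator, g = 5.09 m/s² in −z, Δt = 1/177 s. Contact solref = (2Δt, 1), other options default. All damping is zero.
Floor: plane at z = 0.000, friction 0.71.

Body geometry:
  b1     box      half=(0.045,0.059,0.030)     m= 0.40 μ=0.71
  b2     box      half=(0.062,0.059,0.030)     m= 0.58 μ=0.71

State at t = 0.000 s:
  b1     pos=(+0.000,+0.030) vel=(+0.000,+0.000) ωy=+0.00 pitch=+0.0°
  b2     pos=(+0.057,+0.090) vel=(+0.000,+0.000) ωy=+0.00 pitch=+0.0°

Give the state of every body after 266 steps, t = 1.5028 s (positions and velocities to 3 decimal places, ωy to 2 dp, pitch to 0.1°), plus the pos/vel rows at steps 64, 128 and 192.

State at t = 1.5028 s:
  b1     pos=(+0.000,+0.030) vel=(+0.000,+0.000) ωy=+0.00 pitch=+0.0°
  b2     pos=(+0.121,+0.062) vel=(+0.000,+0.000) ωy=+0.00 pitch=+90.0°

Key-timestep trajectory:
   step    t(s)  b1.x    b1.z    b1.vx   b1.vz   b2.x    b2.z    b2.vx   b2.vz 
     64  0.3616   +0.000  +0.030  +0.000  +0.000   +0.095  +0.069  +0.159  -0.010
    128  0.7232   +0.000  +0.030  +0.000  +0.000   +0.135  +0.067  -0.039  -0.009
    192  1.0847   +0.000  +0.030  +0.000  +0.000   +0.123  +0.063  +0.056  +0.045


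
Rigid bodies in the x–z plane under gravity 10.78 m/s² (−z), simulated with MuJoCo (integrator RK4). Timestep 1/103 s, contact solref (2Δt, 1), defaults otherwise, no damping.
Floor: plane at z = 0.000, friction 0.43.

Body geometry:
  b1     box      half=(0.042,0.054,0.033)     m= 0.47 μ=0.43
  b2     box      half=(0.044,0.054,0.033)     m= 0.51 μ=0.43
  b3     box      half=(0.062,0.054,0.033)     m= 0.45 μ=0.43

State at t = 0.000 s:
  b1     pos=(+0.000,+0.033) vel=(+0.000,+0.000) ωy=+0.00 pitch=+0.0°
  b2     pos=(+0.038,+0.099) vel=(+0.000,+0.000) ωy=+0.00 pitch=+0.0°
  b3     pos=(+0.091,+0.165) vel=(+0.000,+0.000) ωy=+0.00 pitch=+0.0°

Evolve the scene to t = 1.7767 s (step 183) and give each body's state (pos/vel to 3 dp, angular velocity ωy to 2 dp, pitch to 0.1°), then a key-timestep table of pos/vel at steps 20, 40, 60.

State at t = 1.7767 s:
  b1     pos=(+0.000,+0.033) vel=(+0.000,+0.000) ωy=+0.00 pitch=+0.0°
  b2     pos=(+0.086,+0.044) vel=(+0.000,+0.000) ωy=+0.00 pitch=+90.0°
  b3     pos=(+0.300,+0.033) vel=(+0.000,+0.000) ωy=+0.00 pitch=+180.0°

Key-timestep trajectory:
   step    t(s)  b1.x    b1.z    b1.vx   b1.vz   b2.x    b2.z    b2.vx   b2.vz   b3.x    b3.z    b3.vx   b3.vz 
     20  0.1942   +0.000  +0.033  -0.001  +0.000   +0.061  +0.093  +0.271  -0.173   +0.146  +0.108  +0.481  -0.895
     40  0.3883   +0.000  +0.033  +0.000  +0.000   +0.086  +0.044  -0.006  +0.016   +0.224  +0.070  +0.227  +0.015
     60  0.5825   +0.000  +0.033  +0.000  +0.000   +0.086  +0.044  +0.000  +0.000   +0.279  +0.053  +0.445  -0.360


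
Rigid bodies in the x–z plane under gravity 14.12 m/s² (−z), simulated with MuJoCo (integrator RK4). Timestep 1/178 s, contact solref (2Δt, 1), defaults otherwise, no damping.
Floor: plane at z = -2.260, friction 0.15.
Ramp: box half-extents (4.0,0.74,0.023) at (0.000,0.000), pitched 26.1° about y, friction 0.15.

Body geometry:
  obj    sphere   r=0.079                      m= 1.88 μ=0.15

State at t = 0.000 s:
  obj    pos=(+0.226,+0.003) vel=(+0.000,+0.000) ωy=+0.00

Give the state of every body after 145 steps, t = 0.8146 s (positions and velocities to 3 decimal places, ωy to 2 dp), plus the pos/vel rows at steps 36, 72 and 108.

State at t = 0.8146 s:
  obj    pos=(+1.548,-0.645) vel=(+3.246,-1.590) ωy=+45.73

Key-timestep trajectory:
   step    t(s)  obj.x    obj.z    obj.vx   obj.vz 
     36  0.2022   +0.308  -0.037  +0.806  -0.395
     72  0.4045   +0.552  -0.157  +1.612  -0.790
    108  0.6067   +0.960  -0.357  +2.418  -1.185


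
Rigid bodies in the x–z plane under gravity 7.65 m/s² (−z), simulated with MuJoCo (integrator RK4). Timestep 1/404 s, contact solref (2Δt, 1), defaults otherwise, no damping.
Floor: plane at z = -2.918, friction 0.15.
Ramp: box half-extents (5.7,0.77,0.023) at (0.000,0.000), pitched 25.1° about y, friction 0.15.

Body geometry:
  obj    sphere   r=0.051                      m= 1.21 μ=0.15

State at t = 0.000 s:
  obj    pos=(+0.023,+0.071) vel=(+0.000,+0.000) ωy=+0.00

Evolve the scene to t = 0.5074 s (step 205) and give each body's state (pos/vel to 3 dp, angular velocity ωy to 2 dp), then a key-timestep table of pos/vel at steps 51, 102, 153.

State at t = 0.5074 s:
  obj    pos=(+0.293,-0.056) vel=(+1.065,-0.499) ωy=+23.06

Key-timestep trajectory:
   step    t(s)  obj.x    obj.z    obj.vx   obj.vz 
     51  0.1262   +0.040  +0.063  +0.265  -0.124
    102  0.2525   +0.090  +0.040  +0.530  -0.248
    153  0.3787   +0.174  +0.000  +0.795  -0.372
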